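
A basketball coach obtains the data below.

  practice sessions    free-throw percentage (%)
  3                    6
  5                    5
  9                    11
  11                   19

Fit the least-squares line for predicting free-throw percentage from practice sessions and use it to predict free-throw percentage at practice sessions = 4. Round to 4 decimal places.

n = 4, Σx = 28, Σy = 41, Σxy = 351, Σx² = 236
Sxx = Σx² − (Σx)²/n = 236 − 196 = 40
Sxy = Σxy − (Σx)(Σy)/n = 351 − 287 = 64
b = Sxy/Sxx = 64/40 = 1.6
a = ȳ − b·x̄ = 10.25 − 1.6·7 = -0.95
ŷ(4) = a + b·4 = -0.95 + 1.6·4 = 5.45

5.4500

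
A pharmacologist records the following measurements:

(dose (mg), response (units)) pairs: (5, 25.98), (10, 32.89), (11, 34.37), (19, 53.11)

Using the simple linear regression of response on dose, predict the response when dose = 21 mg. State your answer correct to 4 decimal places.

55.8961

n = 4, Σx = 45, Σy = 146.35, Σxy = 1845.96, Σx² = 607
Sxx = Σx² − (Σx)²/n = 607 − 506.25 = 100.75
Sxy = Σxy − (Σx)(Σy)/n = 1845.96 − 1646.4375 = 199.5225
b = Sxy/Sxx = 199.5225/100.75 = 1.980372
a = ȳ − b·x̄ = 36.5875 − 1.980372·11.25 = 14.308313
ŷ(21) = a + b·21 = 14.308313 + 1.980372·21 = 55.896129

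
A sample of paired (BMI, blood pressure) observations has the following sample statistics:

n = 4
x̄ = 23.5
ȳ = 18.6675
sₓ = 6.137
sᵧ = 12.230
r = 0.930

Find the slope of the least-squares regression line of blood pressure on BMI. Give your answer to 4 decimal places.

1.8533

b = r · sᵧ/sₓ = 0.93 · 12.23/6.137 = 1.853332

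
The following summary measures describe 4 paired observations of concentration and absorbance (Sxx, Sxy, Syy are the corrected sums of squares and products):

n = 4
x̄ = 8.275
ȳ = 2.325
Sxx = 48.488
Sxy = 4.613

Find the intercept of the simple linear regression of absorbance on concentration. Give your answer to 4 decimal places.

b = Sxy/Sxx = 4.613/48.488 = 0.095137
a = ȳ − b·x̄ = 2.325 − 0.095137·8.275 = 1.537742

1.5377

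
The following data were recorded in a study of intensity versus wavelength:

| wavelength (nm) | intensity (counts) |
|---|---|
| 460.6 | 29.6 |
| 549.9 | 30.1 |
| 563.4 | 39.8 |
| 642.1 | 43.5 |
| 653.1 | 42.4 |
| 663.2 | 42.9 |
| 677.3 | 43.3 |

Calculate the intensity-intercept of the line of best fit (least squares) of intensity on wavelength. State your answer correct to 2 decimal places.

-3.77

n = 7, Σx = 4209.6, Σy = 271.6, Σxy = 166010.23, Σx² = 2569363.48
Sxx = Σx² − (Σx)²/n = 2569363.48 − 2531533.165714 = 37830.314286
Sxy = Σxy − (Σx)(Σy)/n = 166010.23 − 163332.48 = 2677.75
b = Sxy/Sxx = 2677.75/37830.314286 = 0.070783
a = ȳ − b·x̄ = 38.8 − 0.070783·601.371429 = -3.766983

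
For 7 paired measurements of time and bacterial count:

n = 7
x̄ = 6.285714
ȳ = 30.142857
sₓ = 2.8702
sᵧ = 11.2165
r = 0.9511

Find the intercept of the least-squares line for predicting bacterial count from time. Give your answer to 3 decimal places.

6.780

b = r · sᵧ/sₓ = 0.9511 · 11.2165/2.8702 = 3.716819
a = ȳ − b·x̄ = 30.142857 − 3.716819·6.285714 = 6.779997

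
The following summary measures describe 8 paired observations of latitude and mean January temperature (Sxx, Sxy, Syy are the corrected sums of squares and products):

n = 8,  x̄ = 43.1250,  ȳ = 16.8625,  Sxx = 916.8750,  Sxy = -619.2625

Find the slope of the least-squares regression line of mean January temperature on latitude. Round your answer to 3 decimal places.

-0.675

b = Sxy/Sxx = -619.2625/916.875 = -0.675406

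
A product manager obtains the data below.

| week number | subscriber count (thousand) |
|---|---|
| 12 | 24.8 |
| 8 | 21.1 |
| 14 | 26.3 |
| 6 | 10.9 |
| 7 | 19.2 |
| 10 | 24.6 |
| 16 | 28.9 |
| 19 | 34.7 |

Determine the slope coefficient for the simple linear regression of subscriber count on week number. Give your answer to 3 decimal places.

n = 8, Σx = 92, Σy = 190.5, Σxy = 2402.1, Σx² = 1206
Sxx = Σx² − (Σx)²/n = 1206 − 1058 = 148
Sxy = Σxy − (Σx)(Σy)/n = 2402.1 − 2190.75 = 211.35
b = Sxy/Sxx = 211.35/148 = 1.428041

1.428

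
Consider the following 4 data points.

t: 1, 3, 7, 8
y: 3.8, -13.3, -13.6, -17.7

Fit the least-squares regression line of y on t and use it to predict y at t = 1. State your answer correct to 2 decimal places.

n = 4, Σx = 19, Σy = -40.8, Σxy = -272.9, Σx² = 123
Sxx = Σx² − (Σx)²/n = 123 − 90.25 = 32.75
Sxy = Σxy − (Σx)(Σy)/n = -272.9 − (-193.8) = -79.1
b = Sxy/Sxx = -79.1/32.75 = -2.415267
a = ȳ − b·x̄ = -10.2 − (-2.415267)·4.75 = 1.272519
ŷ(1) = a + b·1 = 1.272519 + (-2.415267)·1 = -1.142748

-1.14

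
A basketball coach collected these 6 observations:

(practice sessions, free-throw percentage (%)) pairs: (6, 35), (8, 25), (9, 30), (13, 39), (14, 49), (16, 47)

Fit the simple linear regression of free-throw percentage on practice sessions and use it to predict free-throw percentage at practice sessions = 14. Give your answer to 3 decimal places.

43.421

n = 6, Σx = 66, Σy = 225, Σxy = 2625, Σx² = 802
Sxx = Σx² − (Σx)²/n = 802 − 726 = 76
Sxy = Σxy − (Σx)(Σy)/n = 2625 − 2475 = 150
b = Sxy/Sxx = 150/76 = 1.973684
a = ȳ − b·x̄ = 37.5 − 1.973684·11 = 15.789474
ŷ(14) = a + b·14 = 15.789474 + 1.973684·14 = 43.421053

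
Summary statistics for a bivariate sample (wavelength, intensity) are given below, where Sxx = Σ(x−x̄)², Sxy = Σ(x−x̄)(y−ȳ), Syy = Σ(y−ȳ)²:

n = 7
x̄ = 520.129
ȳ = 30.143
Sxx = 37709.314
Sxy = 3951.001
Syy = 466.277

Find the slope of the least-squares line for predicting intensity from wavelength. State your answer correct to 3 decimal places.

0.105

b = Sxy/Sxx = 3951.001/37709.314 = 0.104775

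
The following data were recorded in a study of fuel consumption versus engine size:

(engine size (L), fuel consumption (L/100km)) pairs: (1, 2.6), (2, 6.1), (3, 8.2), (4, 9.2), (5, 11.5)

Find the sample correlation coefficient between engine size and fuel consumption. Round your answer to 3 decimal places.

0.981

n = 5, Σx = 15, Σy = 37.6, Σxy = 133.7, Σx² = 55, Σy² = 328.1
Sxx = Σx² − (Σx)²/n = 55 − 45 = 10
Sxy = Σxy − (Σx)(Σy)/n = 133.7 − 112.8 = 20.9
Syy = Σy² − (Σy)²/n = 328.1 − 282.752 = 45.348
r = Sxy/√(Sxx·Syy) = 20.9/√(453.48) = 20.9/21.295070 = 0.981448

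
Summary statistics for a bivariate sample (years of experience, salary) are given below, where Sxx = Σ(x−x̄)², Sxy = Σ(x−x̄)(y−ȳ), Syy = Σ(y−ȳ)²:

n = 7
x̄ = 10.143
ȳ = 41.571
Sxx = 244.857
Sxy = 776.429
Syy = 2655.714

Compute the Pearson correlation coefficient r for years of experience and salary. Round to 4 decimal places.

0.9628

r = Sxy/√(Sxx·Syy) = 776.429/√(650270.162898) = 776.429/806.393305 = 0.962842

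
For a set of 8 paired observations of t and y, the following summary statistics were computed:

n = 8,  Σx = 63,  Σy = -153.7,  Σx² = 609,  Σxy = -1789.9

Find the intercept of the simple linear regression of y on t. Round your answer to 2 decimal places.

Sxx = Σx² − (Σx)²/n = 609 − 496.125 = 112.875
Sxy = Σxy − (Σx)(Σy)/n = -1789.9 − (-1210.3875) = -579.5125
b = Sxy/Sxx = -579.5125/112.875 = -5.134109
a = ȳ − b·x̄ = -19.2125 − (-5.134109)·7.875 = 21.218605

21.22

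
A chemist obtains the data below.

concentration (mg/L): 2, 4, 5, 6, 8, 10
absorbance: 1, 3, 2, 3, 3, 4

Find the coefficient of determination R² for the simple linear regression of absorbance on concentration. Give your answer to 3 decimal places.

0.737

n = 6, Σx = 35, Σy = 16, Σxy = 106, Σx² = 245, Σy² = 48
Sxx = Σx² − (Σx)²/n = 245 − 204.166667 = 40.833333
Sxy = Σxy − (Σx)(Σy)/n = 106 − 93.333333 = 12.666667
Syy = Σy² − (Σy)²/n = 48 − 42.666667 = 5.333333
R² = Sxy²/(Sxx·Syy) = (12.666667)²/(40.833333·5.333333) = 0.736735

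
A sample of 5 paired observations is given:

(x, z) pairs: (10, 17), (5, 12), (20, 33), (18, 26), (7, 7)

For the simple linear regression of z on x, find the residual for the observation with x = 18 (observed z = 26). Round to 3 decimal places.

-2.000

n = 5, Σx = 60, Σy = 95, Σxy = 1407, Σx² = 898
Sxx = Σx² − (Σx)²/n = 898 − 720 = 178
Sxy = Σxy − (Σx)(Σy)/n = 1407 − 1140 = 267
b = Sxy/Sxx = 267/178 = 1.5
a = ȳ − b·x̄ = 19 − 1.5·12 = 1
ŷ(18) = 1 + 1.5·18 = 28
residual = y − ŷ = 26 − 28 = -2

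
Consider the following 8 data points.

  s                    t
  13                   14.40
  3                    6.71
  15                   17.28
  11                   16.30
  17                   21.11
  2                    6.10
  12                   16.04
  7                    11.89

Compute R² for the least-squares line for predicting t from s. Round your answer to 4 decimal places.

0.9446

n = 8, Σx = 80, Σy = 109.83, Σxy = 1292.61, Σx² = 1010, Σy² = 1698.1683
Sxx = Σx² − (Σx)²/n = 1010 − 800 = 210
Sxy = Σxy − (Σx)(Σy)/n = 1292.61 − 1098.3 = 194.31
Syy = Σy² − (Σy)²/n = 1698.1683 − 1507.828612 = 190.339687
R² = Sxy²/(Sxx·Syy) = (194.31)²/(210·190.339687) = 0.944586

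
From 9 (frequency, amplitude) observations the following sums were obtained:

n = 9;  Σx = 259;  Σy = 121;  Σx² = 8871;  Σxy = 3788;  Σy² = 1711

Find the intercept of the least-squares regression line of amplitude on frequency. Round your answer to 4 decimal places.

Sxx = Σx² − (Σx)²/n = 8871 − 7453.444444 = 1417.555556
Sxy = Σxy − (Σx)(Σy)/n = 3788 − 3482.111111 = 305.888889
b = Sxy/Sxx = 305.888889/1417.555556 = 0.215786
a = ȳ − b·x̄ = 13.444444 − 0.215786·28.777778 = 7.234598

7.2346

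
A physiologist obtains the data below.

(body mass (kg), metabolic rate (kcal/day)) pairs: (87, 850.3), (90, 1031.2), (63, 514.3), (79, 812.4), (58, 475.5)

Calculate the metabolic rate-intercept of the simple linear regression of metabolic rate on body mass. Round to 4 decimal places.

n = 5, Σx = 377, Σy = 3683.7, Σxy = 290943.6, Σx² = 29243
Sxx = Σx² − (Σx)²/n = 29243 − 28425.8 = 817.2
Sxy = Σxy − (Σx)(Σy)/n = 290943.6 − 277750.98 = 13192.62
b = Sxy/Sxx = 13192.62/817.2 = 16.143686
a = ȳ − b·x̄ = 736.74 − 16.143686·75.4 = -480.493906

-480.4939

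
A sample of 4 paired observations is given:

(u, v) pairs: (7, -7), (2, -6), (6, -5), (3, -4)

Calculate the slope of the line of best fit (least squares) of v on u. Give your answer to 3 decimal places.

-0.235

n = 4, Σx = 18, Σy = -22, Σxy = -103, Σx² = 98
Sxx = Σx² − (Σx)²/n = 98 − 81 = 17
Sxy = Σxy − (Σx)(Σy)/n = -103 − (-99) = -4
b = Sxy/Sxx = -4/17 = -0.235294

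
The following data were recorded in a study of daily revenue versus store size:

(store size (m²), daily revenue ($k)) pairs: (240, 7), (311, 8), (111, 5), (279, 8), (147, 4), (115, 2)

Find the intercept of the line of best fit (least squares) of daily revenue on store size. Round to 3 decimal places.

0.638

n = 6, Σx = 1203, Σy = 34, Σxy = 7773, Σx² = 279317
Sxx = Σx² − (Σx)²/n = 279317 − 241201.5 = 38115.5
Sxy = Σxy − (Σx)(Σy)/n = 7773 − 6817 = 956
b = Sxy/Sxx = 956/38115.5 = 0.025082
a = ȳ − b·x̄ = 5.666667 − 0.025082·200.5 = 0.637794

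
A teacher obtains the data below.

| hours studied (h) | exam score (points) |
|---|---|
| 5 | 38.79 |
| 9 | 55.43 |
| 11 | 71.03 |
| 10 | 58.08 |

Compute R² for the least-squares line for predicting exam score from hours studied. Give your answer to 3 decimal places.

0.930

n = 4, Σx = 35, Σy = 223.33, Σxy = 2054.95, Σx² = 327, Σy² = 12995.6963
Sxx = Σx² − (Σx)²/n = 327 − 306.25 = 20.75
Sxy = Σxy − (Σx)(Σy)/n = 2054.95 − 1954.1375 = 100.8125
Syy = Σy² − (Σy)²/n = 12995.6963 − 12469.072225 = 526.624075
R² = Sxy²/(Sxx·Syy) = (100.8125)²/(20.75·526.624075) = 0.930058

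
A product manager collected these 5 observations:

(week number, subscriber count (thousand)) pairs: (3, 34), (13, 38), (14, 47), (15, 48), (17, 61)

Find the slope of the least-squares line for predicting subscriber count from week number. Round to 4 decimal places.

n = 5, Σx = 62, Σy = 228, Σxy = 3011, Σx² = 888
Sxx = Σx² − (Σx)²/n = 888 − 768.8 = 119.2
Sxy = Σxy − (Σx)(Σy)/n = 3011 − 2827.2 = 183.8
b = Sxy/Sxx = 183.8/119.2 = 1.541946

1.5419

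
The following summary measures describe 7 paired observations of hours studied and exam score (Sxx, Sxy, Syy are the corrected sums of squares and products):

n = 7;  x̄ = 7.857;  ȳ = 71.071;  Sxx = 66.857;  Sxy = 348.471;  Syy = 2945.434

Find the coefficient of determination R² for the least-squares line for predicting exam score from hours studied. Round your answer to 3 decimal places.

0.617

R² = Sxy²/(Sxx·Syy) = (348.471)²/(66.857·2945.434) = 0.616648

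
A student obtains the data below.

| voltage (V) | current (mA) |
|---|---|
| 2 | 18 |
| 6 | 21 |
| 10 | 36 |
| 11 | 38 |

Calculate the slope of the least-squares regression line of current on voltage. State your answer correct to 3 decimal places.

n = 4, Σx = 29, Σy = 113, Σxy = 940, Σx² = 261
Sxx = Σx² − (Σx)²/n = 261 − 210.25 = 50.75
Sxy = Σxy − (Σx)(Σy)/n = 940 − 819.25 = 120.75
b = Sxy/Sxx = 120.75/50.75 = 2.379310

2.379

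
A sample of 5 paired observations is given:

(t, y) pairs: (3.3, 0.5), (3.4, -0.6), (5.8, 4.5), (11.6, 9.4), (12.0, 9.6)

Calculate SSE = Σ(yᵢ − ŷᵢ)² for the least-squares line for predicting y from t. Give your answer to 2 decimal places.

3.21

n = 5, Σx = 36.1, Σy = 23.4, Σxy = 249.95, Σx² = 334.65, Σy² = 201.38
Sxx = Σx² − (Σx)²/n = 334.65 − 260.642 = 74.008
Sxy = Σxy − (Σx)(Σy)/n = 249.95 − 168.948 = 81.002
Syy = Σy² − (Σy)²/n = 201.38 − 109.512 = 91.868
b = Sxy/Sxx = 81.002/74.008 = 1.094503
SSE = Syy − b·Sxy = 91.868 − 1.094503·81.002 = 3.211044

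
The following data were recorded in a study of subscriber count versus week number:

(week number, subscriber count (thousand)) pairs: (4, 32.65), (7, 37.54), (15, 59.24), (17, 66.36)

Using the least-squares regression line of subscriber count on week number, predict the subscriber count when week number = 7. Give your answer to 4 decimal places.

39.1394

n = 4, Σx = 43, Σy = 195.79, Σxy = 2410.1, Σx² = 579
Sxx = Σx² − (Σx)²/n = 579 − 462.25 = 116.75
Sxy = Σxy − (Σx)(Σy)/n = 2410.1 − 2104.7425 = 305.3575
b = Sxy/Sxx = 305.3575/116.75 = 2.615482
a = ȳ − b·x̄ = 48.9475 − 2.615482·10.75 = 20.831071
ŷ(7) = a + b·7 = 20.831071 + 2.615482·7 = 39.139443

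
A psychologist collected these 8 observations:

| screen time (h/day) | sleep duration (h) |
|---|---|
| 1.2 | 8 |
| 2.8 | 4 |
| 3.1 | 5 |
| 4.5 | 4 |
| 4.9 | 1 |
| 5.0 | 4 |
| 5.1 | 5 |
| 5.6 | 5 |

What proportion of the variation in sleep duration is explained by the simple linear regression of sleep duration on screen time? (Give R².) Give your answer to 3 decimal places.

0.360

n = 8, Σx = 32.2, Σy = 36, Σxy = 132.7, Σx² = 145.52, Σy² = 188
Sxx = Σx² − (Σx)²/n = 145.52 − 129.605 = 15.915
Sxy = Σxy − (Σx)(Σy)/n = 132.7 − 144.9 = -12.2
Syy = Σy² − (Σy)²/n = 188 − 162 = 26
R² = Sxy²/(Sxx·Syy) = (-12.2)²/(15.915·26) = 0.359699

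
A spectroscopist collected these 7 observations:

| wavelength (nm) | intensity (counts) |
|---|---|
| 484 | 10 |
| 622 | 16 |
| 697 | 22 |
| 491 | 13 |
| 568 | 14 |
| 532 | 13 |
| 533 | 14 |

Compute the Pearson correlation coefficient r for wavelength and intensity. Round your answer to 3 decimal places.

n = 7, Σx = 3927, Σy = 102, Σxy = 58839, Σx² = 2237767, Σy² = 1570
Sxx = Σx² − (Σx)²/n = 2237767 − 2203047 = 34720
Sxy = Σxy − (Σx)(Σy)/n = 58839 − 57222 = 1617
Syy = Σy² − (Σy)²/n = 1570 − 1486.285714 = 83.714286
r = Sxy/√(Sxx·Syy) = 1617/√(2906560) = 1617/1704.863631 = 0.948463

0.948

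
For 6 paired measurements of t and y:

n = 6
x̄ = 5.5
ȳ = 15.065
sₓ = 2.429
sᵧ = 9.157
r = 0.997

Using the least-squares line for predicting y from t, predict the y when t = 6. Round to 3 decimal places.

16.944

b = r · sᵧ/sₓ = 0.997 · 9.157/2.429 = 3.758555
a = ȳ − b·x̄ = 15.065 − 3.758555·5.5 = -5.607050
ŷ(6) = a + b·6 = -5.607050 + 3.758555·6 = 16.944277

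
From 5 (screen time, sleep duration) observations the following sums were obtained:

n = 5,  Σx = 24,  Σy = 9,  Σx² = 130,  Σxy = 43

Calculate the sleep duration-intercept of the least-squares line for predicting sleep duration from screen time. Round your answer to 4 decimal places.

Sxx = Σx² − (Σx)²/n = 130 − 115.2 = 14.8
Sxy = Σxy − (Σx)(Σy)/n = 43 − 43.2 = -0.2
b = Sxy/Sxx = -0.2/14.8 = -0.013514
a = ȳ − b·x̄ = 1.8 − (-0.013514)·4.8 = 1.864865

1.8649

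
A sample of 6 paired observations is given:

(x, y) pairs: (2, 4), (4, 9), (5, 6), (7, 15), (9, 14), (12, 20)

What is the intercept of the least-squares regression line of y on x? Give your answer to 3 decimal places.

n = 6, Σx = 39, Σy = 68, Σxy = 545, Σx² = 319
Sxx = Σx² − (Σx)²/n = 319 − 253.5 = 65.5
Sxy = Σxy − (Σx)(Σy)/n = 545 − 442 = 103
b = Sxy/Sxx = 103/65.5 = 1.572519
a = ȳ − b·x̄ = 11.333333 − 1.572519·6.5 = 1.111959

1.112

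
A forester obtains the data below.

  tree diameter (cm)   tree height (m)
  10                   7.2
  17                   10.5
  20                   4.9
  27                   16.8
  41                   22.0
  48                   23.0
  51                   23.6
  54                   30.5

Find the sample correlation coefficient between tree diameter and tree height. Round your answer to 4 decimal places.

n = 8, Σx = 268, Σy = 138.5, Σxy = 5658.7, Σx² = 11020, Σy² = 2968.55
Sxx = Σx² − (Σx)²/n = 11020 − 8978 = 2042
Sxy = Σxy − (Σx)(Σy)/n = 5658.7 − 4639.75 = 1018.95
Syy = Σy² − (Σy)²/n = 2968.55 − 2397.78125 = 570.76875
r = Sxy/√(Sxx·Syy) = 1018.95/√(1165509.7875) = 1018.95/1079.587786 = 0.943832

0.9438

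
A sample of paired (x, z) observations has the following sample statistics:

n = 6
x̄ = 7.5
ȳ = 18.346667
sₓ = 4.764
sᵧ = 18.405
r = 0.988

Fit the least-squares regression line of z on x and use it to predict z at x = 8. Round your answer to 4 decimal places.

20.2552

b = r · sᵧ/sₓ = 0.988 · 18.405/4.764 = 3.816990
a = ȳ − b·x̄ = 18.346667 − 3.816990·7.5 = -10.280757
ŷ(8) = a + b·8 = -10.280757 + 3.816990·8 = 20.255162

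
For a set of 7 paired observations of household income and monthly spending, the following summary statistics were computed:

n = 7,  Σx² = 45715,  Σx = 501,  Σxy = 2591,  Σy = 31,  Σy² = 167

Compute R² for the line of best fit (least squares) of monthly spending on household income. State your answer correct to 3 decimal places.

0.473

Sxx = Σx² − (Σx)²/n = 45715 − 35857.285714 = 9857.714286
Sxy = Σxy − (Σx)(Σy)/n = 2591 − 2218.714286 = 372.285714
Syy = Σy² − (Σy)²/n = 167 − 137.285714 = 29.714286
R² = Sxy²/(Sxx·Syy) = (372.285714)²/(9857.714286·29.714286) = 0.473163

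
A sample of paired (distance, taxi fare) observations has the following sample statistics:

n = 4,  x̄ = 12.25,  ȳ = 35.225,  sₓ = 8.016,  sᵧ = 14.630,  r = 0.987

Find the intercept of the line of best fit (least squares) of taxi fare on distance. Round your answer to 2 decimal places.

b = r · sᵧ/sₓ = 0.987 · 14.63/8.016 = 1.801374
a = ȳ − b·x̄ = 35.225 − 1.801374·12.25 = 13.158175

13.16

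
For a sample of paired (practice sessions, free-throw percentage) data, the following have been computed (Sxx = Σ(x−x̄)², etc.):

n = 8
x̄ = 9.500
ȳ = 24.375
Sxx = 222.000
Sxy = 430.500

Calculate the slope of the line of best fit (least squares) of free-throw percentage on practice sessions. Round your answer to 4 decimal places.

1.9392

b = Sxy/Sxx = 430.5/222 = 1.939189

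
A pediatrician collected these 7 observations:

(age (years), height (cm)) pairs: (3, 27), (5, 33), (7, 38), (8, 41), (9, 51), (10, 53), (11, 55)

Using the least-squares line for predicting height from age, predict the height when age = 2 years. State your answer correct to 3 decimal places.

n = 7, Σx = 53, Σy = 298, Σxy = 2434, Σx² = 449
Sxx = Σx² − (Σx)²/n = 449 − 401.285714 = 47.714286
Sxy = Σxy − (Σx)(Σy)/n = 2434 − 2256.285714 = 177.714286
b = Sxy/Sxx = 177.714286/47.714286 = 3.724551
a = ȳ − b·x̄ = 42.571429 − 3.724551·7.571429 = 14.371257
ŷ(2) = a + b·2 = 14.371257 + 3.724551·2 = 21.820359

21.820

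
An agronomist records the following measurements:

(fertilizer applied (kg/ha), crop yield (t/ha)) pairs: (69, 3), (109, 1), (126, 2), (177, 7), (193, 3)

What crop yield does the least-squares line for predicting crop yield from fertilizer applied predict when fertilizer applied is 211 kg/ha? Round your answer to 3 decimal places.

4.905

n = 5, Σx = 674, Σy = 16, Σxy = 2386, Σx² = 101096
Sxx = Σx² − (Σx)²/n = 101096 − 90855.2 = 10240.8
Sxy = Σxy − (Σx)(Σy)/n = 2386 − 2156.8 = 229.2
b = Sxy/Sxx = 229.2/10240.8 = 0.022381
a = ȳ − b·x̄ = 3.2 − 0.022381·134.8 = 0.183033
ŷ(211) = a + b·211 = 0.183033 + 0.022381·211 = 4.905437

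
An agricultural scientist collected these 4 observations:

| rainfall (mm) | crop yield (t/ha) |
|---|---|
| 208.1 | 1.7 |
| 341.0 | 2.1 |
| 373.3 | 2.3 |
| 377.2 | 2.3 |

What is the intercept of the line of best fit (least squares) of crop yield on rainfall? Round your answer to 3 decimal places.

0.955

n = 4, Σx = 1299.6, Σy = 8.4, Σxy = 2796.02, Σx² = 441219.34
Sxx = Σx² − (Σx)²/n = 441219.34 − 422240.04 = 18979.3
Sxy = Σxy − (Σx)(Σy)/n = 2796.02 − 2729.16 = 66.86
b = Sxy/Sxx = 66.86/18979.3 = 0.003523
a = ȳ − b·x̄ = 2.1 − 0.003523·324.9 = 0.955447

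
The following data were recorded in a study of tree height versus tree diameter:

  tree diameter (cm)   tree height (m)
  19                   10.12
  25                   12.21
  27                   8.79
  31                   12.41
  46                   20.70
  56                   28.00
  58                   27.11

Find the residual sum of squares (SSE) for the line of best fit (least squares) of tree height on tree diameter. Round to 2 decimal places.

n = 7, Σx = 262, Σy = 119.34, Σxy = 5212.15, Σx² = 11292, Σy² = 2430.2128
Sxx = Σx² − (Σx)²/n = 11292 − 9806.285714 = 1485.714286
Sxy = Σxy − (Σx)(Σy)/n = 5212.15 − 4466.725714 = 745.424286
Syy = Σy² − (Σy)²/n = 2430.2128 − 2034.576514 = 395.636286
b = Sxy/Sxx = 745.424286/1485.714286 = 0.501728
SSE = Syy − b·Sxy = 395.636286 − 0.501728·745.424286 = 21.636136

21.64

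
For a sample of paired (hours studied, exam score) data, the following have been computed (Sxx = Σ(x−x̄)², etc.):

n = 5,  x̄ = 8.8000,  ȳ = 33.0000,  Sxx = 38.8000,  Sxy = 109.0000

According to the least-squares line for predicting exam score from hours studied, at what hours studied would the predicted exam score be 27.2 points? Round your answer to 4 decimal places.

6.7354

b = Sxy/Sxx = 109/38.8 = 2.809278
a = ȳ − b·x̄ = 33 − 2.809278·8.8 = 8.278351
Set a + b·x = 27.2: x = (27.2 − 8.278351) / 2.809278 = 6.735413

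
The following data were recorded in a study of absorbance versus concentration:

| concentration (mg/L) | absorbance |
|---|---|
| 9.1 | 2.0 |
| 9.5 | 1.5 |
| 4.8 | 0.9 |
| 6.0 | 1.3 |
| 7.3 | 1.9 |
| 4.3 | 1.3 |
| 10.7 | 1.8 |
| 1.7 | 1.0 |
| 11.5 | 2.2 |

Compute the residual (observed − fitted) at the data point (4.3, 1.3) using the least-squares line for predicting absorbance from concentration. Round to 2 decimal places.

n = 9, Σx = 64.9, Σy = 13.9, Σxy = 110.29, Σx² = 553.51
Sxx = Σx² − (Σx)²/n = 553.51 − 468.001111 = 85.508889
Sxy = Σxy − (Σx)(Σy)/n = 110.29 − 100.234444 = 10.055556
b = Sxy/Sxx = 10.055556/85.508889 = 0.117597
a = ȳ − b·x̄ = 1.544444 − 0.117597·7.211111 = 0.696442
ŷ(4.3) = 0.696442 + 0.117597·4.3 = 1.202108
residual = y − ŷ = 1.3 − 1.202108 = 0.097892

0.10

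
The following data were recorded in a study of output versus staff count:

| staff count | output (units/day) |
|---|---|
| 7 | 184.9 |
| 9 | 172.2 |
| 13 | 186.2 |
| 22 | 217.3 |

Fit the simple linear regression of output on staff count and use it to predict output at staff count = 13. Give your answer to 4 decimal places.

190.8047

n = 4, Σx = 51, Σy = 760.6, Σxy = 10045.3, Σx² = 783
Sxx = Σx² − (Σx)²/n = 783 − 650.25 = 132.75
Sxy = Σxy − (Σx)(Σy)/n = 10045.3 − 9697.65 = 347.65
b = Sxy/Sxx = 347.65/132.75 = 2.618832
a = ȳ − b·x̄ = 190.15 − 2.618832·12.75 = 156.759887
ŷ(13) = a + b·13 = 156.759887 + 2.618832·13 = 190.804708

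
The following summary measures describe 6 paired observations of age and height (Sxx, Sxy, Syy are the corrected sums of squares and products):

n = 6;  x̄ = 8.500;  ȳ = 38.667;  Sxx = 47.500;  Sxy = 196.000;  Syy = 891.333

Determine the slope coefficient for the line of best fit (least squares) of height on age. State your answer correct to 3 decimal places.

b = Sxy/Sxx = 196/47.5 = 4.126316

4.126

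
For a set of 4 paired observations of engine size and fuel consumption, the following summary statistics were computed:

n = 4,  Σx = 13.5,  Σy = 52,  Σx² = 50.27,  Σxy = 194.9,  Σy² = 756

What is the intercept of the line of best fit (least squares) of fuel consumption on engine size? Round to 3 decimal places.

-0.909

Sxx = Σx² − (Σx)²/n = 50.27 − 45.5625 = 4.7075
Sxy = Σxy − (Σx)(Σy)/n = 194.9 − 175.5 = 19.4
b = Sxy/Sxx = 19.4/4.7075 = 4.121083
a = ȳ − b·x̄ = 13 − 4.121083·3.375 = -0.908656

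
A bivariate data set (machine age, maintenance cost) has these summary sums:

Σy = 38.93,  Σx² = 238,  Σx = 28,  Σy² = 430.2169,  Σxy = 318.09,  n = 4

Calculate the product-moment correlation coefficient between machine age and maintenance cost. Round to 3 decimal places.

Sxx = Σx² − (Σx)²/n = 238 − 196 = 42
Sxy = Σxy − (Σx)(Σy)/n = 318.09 − 272.51 = 45.58
Syy = Σy² − (Σy)²/n = 430.2169 − 378.886225 = 51.330675
r = Sxy/√(Sxx·Syy) = 45.58/√(2155.88835) = 45.58/46.431545 = 0.981660

0.982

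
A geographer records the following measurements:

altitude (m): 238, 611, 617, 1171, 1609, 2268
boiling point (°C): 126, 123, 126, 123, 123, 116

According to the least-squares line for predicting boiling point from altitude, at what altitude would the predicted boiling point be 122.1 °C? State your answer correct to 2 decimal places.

1256.18

n = 6, Σx = 6514, Σy = 737, Σxy = 787911, Σx² = 9914600
Sxx = Σx² − (Σx)²/n = 9914600 − 7072032.666667 = 2842567.333333
Sxy = Σxy − (Σx)(Σy)/n = 787911 − 800136.333333 = -12225.333333
b = Sxy/Sxx = -12225.333333/2842567.333333 = -0.004301
a = ȳ − b·x̄ = 122.833333 − (-0.004301)·1085.666667 = 127.502576
Set a + b·x = 122.1: x = (122.1 − 127.502576) / (-0.004301) = 1256.177304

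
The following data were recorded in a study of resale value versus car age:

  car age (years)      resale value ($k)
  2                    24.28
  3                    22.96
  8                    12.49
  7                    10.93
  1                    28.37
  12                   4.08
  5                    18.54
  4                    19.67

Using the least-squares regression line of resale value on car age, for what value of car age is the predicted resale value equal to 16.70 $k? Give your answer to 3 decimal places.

n = 8, Σx = 42, Σy = 141.32, Σxy = 542.58, Σx² = 312
Sxx = Σx² − (Σx)²/n = 312 − 220.5 = 91.5
Sxy = Σxy − (Σx)(Σy)/n = 542.58 − 741.93 = -199.35
b = Sxy/Sxx = -199.35/91.5 = -2.178689
a = ȳ − b·x̄ = 17.665 − (-2.178689)·5.25 = 29.103115
Set a + b·x = 16.70: x = (16.70 − 29.103115) / (-2.178689) = 5.692927

5.693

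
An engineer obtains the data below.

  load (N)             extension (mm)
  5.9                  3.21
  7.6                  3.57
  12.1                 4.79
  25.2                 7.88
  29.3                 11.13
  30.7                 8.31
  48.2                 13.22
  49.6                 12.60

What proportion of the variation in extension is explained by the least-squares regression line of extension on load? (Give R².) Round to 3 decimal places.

0.938

n = 8, Σx = 208.6, Σy = 64.71, Σxy = 2145.996, Σx² = 7458.4, Σy² = 634.5489
Sxx = Σx² − (Σx)²/n = 7458.4 − 5439.245 = 2019.155
Sxy = Σxy − (Σx)(Σy)/n = 2145.996 − 1687.31325 = 458.68275
Syy = Σy² − (Σy)²/n = 634.5489 − 523.423013 = 111.125888
R² = Sxy²/(Sxx·Syy) = (458.68275)²/(2019.155·111.125888) = 0.937648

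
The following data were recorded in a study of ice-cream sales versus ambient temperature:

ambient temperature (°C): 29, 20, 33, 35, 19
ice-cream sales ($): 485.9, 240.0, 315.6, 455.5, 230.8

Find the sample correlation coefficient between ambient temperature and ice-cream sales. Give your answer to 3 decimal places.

n = 5, Σx = 136, Σy = 1727.8, Σxy = 49633.6, Σx² = 3916, Σy² = 654051.06
Sxx = Σx² − (Σx)²/n = 3916 − 3699.2 = 216.8
Sxy = Σxy − (Σx)(Σy)/n = 49633.6 − 46996.16 = 2637.44
Syy = Σy² − (Σy)²/n = 654051.06 − 597058.568 = 56992.492
r = Sxy/√(Sxx·Syy) = 2637.44/√(12355972.2656) = 2637.44/3515.106295 = 0.750316

0.750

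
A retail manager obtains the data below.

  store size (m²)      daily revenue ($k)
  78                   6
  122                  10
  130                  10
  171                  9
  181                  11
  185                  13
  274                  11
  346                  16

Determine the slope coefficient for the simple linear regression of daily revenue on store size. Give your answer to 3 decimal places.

n = 8, Σx = 1487, Σy = 86, Σxy = 17473, Σx² = 328887
Sxx = Σx² − (Σx)²/n = 328887 − 276396.125 = 52490.875
Sxy = Σxy − (Σx)(Σy)/n = 17473 − 15985.25 = 1487.75
b = Sxy/Sxx = 1487.75/52490.875 = 0.028343

0.028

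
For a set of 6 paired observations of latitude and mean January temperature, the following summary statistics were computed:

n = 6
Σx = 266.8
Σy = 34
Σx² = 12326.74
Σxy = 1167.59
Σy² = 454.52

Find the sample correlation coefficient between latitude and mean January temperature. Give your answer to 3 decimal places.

Sxx = Σx² − (Σx)²/n = 12326.74 − 11863.706667 = 463.033333
Sxy = Σxy − (Σx)(Σy)/n = 1167.59 − 1511.866667 = -344.276667
Syy = Σy² − (Σy)²/n = 454.52 − 192.666667 = 261.853333
r = Sxy/√(Sxx·Syy) = -344.276667/√(121246.821778) = -344.276667/348.205143 = -0.988718

-0.989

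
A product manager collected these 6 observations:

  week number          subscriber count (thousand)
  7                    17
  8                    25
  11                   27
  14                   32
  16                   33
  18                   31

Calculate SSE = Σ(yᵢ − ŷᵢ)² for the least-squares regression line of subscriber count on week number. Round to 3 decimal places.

n = 6, Σx = 74, Σy = 165, Σxy = 2150, Σx² = 1010, Σy² = 4717
Sxx = Σx² − (Σx)²/n = 1010 − 912.666667 = 97.333333
Sxy = Σxy − (Σx)(Σy)/n = 2150 − 2035 = 115
Syy = Σy² − (Σy)²/n = 4717 − 4537.5 = 179.5
b = Sxy/Sxx = 115/97.333333 = 1.181507
SSE = Syy − b·Sxy = 179.5 − 1.181507·115 = 43.626712

43.627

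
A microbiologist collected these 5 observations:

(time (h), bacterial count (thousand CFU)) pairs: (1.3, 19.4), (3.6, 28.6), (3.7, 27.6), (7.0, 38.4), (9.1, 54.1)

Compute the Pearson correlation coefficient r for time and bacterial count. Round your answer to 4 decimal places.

0.9813

n = 5, Σx = 24.7, Σy = 168.1, Σxy = 991.41, Σx² = 160.15, Σy² = 6357.45
Sxx = Σx² − (Σx)²/n = 160.15 − 122.018 = 38.132
Sxy = Σxy − (Σx)(Σy)/n = 991.41 − 830.414 = 160.996
Syy = Σy² − (Σy)²/n = 6357.45 − 5651.522 = 705.928
r = Sxy/√(Sxx·Syy) = 160.996/√(26918.446496) = 160.996/164.068420 = 0.981274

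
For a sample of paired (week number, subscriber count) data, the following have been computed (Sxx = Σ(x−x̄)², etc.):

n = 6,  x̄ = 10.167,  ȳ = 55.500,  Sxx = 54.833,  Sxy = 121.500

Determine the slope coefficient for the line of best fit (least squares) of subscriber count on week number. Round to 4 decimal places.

2.2158

b = Sxy/Sxx = 121.5/54.833 = 2.215819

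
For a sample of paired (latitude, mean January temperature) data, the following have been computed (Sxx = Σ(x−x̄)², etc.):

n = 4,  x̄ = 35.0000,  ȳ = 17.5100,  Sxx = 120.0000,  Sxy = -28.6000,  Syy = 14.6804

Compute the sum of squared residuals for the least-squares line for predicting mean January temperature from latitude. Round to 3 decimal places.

7.864

b = Sxy/Sxx = -28.6/120 = -0.238333
SSE = Syy − b·Sxy = 14.6804 − (-0.238333)·(-28.6) = 7.864067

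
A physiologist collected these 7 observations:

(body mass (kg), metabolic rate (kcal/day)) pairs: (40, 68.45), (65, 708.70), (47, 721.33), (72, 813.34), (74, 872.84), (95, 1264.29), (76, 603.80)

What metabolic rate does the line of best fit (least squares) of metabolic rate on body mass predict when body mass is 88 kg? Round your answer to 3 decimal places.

1059.511

n = 7, Σx = 469, Σy = 5052.75, Σxy = 371853, Σx² = 33495
Sxx = Σx² − (Σx)²/n = 33495 − 31423 = 2072
Sxy = Σxy − (Σx)(Σy)/n = 371853 − 338534.25 = 33318.75
b = Sxy/Sxx = 33318.75/2072 = 16.080478
a = ȳ − b·x̄ = 721.821429 − 16.080478·67 = -355.570584
ŷ(88) = a + b·88 = -355.570584 + 16.080478·88 = 1059.511462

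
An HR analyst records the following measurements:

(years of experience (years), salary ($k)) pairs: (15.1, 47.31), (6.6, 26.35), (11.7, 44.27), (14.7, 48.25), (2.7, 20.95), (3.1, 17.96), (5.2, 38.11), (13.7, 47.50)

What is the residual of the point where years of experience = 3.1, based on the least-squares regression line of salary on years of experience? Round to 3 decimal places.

-5.017

n = 8, Σx = 72.8, Σy = 290.7, Σxy = 3076.688, Σx² = 856.18
Sxx = Σx² − (Σx)²/n = 856.18 − 662.48 = 193.7
Sxy = Σxy − (Σx)(Σy)/n = 3076.688 − 2645.37 = 431.318
b = Sxy/Sxx = 431.318/193.7 = 2.226732
a = ȳ − b·x̄ = 36.3375 − 2.226732·9.1 = 16.074238
ŷ(3.1) = 16.074238 + 2.226732·3.1 = 22.977108
residual = y − ŷ = 17.96 − 22.977108 = -5.017108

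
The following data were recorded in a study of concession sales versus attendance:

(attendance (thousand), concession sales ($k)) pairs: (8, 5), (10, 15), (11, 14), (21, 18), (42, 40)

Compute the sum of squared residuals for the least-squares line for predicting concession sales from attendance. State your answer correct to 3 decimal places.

46.286

n = 5, Σx = 92, Σy = 92, Σxy = 2402, Σx² = 2490, Σy² = 2370
Sxx = Σx² − (Σx)²/n = 2490 − 1692.8 = 797.2
Sxy = Σxy − (Σx)(Σy)/n = 2402 − 1692.8 = 709.2
Syy = Σy² − (Σy)²/n = 2370 − 1692.8 = 677.2
b = Sxy/Sxx = 709.2/797.2 = 0.889614
SSE = Syy − b·Sxy = 677.2 − 0.889614·709.2 = 46.286001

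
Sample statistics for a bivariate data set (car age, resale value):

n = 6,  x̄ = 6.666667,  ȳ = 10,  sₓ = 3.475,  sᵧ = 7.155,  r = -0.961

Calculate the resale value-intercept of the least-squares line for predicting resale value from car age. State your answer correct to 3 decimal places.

b = r · sᵧ/sₓ = -0.961 · 7.155/3.475 = -1.978692
a = ȳ − b·x̄ = 10 − (-1.978692)·6.666667 = 23.191281

23.191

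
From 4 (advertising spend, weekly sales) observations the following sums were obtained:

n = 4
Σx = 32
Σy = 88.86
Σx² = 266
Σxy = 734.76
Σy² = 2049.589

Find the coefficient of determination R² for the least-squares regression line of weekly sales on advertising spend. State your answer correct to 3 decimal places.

Sxx = Σx² − (Σx)²/n = 266 − 256 = 10
Sxy = Σxy − (Σx)(Σy)/n = 734.76 − 710.88 = 23.88
Syy = Σy² − (Σy)²/n = 2049.589 − 1974.0249 = 75.5641
R² = Sxy²/(Sxx·Syy) = (23.88)²/(10·75.5641) = 0.754663

0.755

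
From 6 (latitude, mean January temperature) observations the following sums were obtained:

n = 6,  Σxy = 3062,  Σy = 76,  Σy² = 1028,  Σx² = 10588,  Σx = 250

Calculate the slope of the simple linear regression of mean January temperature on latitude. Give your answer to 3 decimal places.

Sxx = Σx² − (Σx)²/n = 10588 − 10416.666667 = 171.333333
Sxy = Σxy − (Σx)(Σy)/n = 3062 − 3166.666667 = -104.666667
b = Sxy/Sxx = -104.666667/171.333333 = -0.610895

-0.611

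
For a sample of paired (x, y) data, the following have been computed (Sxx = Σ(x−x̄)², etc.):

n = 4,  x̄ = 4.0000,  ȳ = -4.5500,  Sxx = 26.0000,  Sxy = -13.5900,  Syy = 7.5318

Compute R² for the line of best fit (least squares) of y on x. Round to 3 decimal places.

R² = Sxy²/(Sxx·Syy) = (-13.59)²/(26·7.5318) = 0.943120

0.943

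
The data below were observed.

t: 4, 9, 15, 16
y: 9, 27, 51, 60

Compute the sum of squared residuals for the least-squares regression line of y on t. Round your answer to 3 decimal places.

n = 4, Σx = 44, Σy = 147, Σxy = 2004, Σx² = 578, Σy² = 7011
Sxx = Σx² − (Σx)²/n = 578 − 484 = 94
Sxy = Σxy − (Σx)(Σy)/n = 2004 − 1617 = 387
Syy = Σy² − (Σy)²/n = 7011 − 5402.25 = 1608.75
b = Sxy/Sxx = 387/94 = 4.117021
SSE = Syy − b·Sxy = 1608.75 − 4.117021·387 = 15.462766

15.463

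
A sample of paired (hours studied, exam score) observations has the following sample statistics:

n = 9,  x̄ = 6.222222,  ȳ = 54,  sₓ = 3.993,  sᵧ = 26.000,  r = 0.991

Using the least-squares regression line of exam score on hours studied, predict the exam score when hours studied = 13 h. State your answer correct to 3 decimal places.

97.736

b = r · sᵧ/sₓ = 0.991 · 26/3.993 = 6.452792
a = ȳ − b·x̄ = 54 − 6.452792·6.222222 = 13.849293
ŷ(13) = a + b·13 = 13.849293 + 6.452792·13 = 97.735594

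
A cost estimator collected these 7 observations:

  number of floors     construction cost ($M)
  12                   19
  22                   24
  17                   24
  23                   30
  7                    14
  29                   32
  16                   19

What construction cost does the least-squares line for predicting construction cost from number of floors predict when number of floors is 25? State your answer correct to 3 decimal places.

n = 7, Σx = 126, Σy = 162, Σxy = 3184, Σx² = 2592
Sxx = Σx² − (Σx)²/n = 2592 − 2268 = 324
Sxy = Σxy − (Σx)(Σy)/n = 3184 − 2916 = 268
b = Sxy/Sxx = 268/324 = 0.827160
a = ȳ − b·x̄ = 23.142857 − 0.827160·18 = 8.253968
ŷ(25) = a + b·25 = 8.253968 + 0.827160·25 = 28.932981

28.933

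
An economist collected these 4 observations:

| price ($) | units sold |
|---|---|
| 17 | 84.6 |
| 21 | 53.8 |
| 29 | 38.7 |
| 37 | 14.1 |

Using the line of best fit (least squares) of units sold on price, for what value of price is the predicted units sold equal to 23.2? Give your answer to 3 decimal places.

n = 4, Σx = 104, Σy = 191.2, Σxy = 4212, Σx² = 2940
Sxx = Σx² − (Σx)²/n = 2940 − 2704 = 236
Sxy = Σxy − (Σx)(Σy)/n = 4212 − 4971.2 = -759.2
b = Sxy/Sxx = -759.2/236 = -3.216949
a = ȳ − b·x̄ = 47.8 − (-3.216949)·26 = 131.440678
Set a + b·x = 23.2: x = (23.2 − 131.440678) / (-3.216949) = 33.646997

33.647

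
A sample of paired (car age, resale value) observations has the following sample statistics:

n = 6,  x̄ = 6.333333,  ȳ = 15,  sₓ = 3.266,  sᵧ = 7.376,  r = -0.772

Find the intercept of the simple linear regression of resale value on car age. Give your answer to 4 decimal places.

26.0422

b = r · sᵧ/sₓ = -0.772 · 7.376/3.266 = -1.743500
a = ȳ − b·x̄ = 15 − (-1.743500)·6.333333 = 26.042168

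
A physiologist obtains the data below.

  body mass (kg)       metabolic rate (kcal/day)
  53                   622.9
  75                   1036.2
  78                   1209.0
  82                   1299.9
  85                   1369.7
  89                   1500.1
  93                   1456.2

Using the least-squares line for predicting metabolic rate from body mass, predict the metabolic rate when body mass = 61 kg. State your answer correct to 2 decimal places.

n = 7, Σx = 555, Σy = 8494, Σxy = 696982.5, Σx² = 45037
Sxx = Σx² − (Σx)²/n = 45037 − 44003.571429 = 1033.428571
Sxy = Σxy − (Σx)(Σy)/n = 696982.5 − 673452.857143 = 23529.642857
b = Sxy/Sxx = 23529.642857/1033.428571 = 22.768524
a = ȳ − b·x̄ = 1213.428571 − 22.768524·79.285714 = -591.790088
ŷ(61) = a + b·61 = -591.790088 + 22.768524·61 = 797.089853

797.09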